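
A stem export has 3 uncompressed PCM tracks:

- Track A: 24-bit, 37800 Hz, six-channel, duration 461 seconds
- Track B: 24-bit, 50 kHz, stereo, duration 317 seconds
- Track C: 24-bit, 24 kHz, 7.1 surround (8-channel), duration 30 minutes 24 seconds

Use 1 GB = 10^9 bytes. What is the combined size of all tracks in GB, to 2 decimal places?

Track A: 37,800 × 461 × 3 × 6 = 313,664,400 bytes.
Track B: 50,000 × 317 × 3 × 2 = 95,100,000 bytes.
Track C: 30 minutes 24 seconds = 1,824 s; 24,000 × 1,824 × 3 × 8 = 1,050,624,000 bytes.
Total = 1,459,388,400 bytes = 1.46 GB.

1.46 GB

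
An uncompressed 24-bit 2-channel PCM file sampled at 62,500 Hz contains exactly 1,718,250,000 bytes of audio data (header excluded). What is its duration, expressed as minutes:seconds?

76:22

Byte rate = 62,500 × 3 × 2 = 375,000 bytes/s.
Duration = 1,718,250,000 / 375,000 = 4,582 s.
4,582 s = 76:22.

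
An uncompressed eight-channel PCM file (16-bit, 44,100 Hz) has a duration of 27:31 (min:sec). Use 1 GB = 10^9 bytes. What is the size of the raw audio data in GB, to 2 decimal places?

1.16 GB

Duration = 27:31 (min:sec) = 1,651 s.
Bytes = 44,100 samples/s × 1,651 s × 2 bytes/sample × 8 ch = 1,164,945,600 bytes.
1,164,945,600 / 1,000,000,000 = 1.16 GB.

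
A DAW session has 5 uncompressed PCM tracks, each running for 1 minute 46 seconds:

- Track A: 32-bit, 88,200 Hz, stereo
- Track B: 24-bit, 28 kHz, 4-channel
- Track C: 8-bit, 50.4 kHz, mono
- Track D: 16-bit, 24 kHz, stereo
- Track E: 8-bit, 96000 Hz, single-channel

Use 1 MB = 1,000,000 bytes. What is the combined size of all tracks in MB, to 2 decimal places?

1 minute 46 seconds = 106 s.
Track A: 88,200 × 106 × 4 × 2 = 74,793,600 bytes.
Track B: 28,000 × 106 × 3 × 4 = 35,616,000 bytes.
Track C: 50,400 × 106 × 1 × 1 = 5,342,400 bytes.
Track D: 24,000 × 106 × 2 × 2 = 10,176,000 bytes.
Track E: 96,000 × 106 × 1 × 1 = 10,176,000 bytes.
Total = 136,104,000 bytes = 136.10 MB.

136.10 MB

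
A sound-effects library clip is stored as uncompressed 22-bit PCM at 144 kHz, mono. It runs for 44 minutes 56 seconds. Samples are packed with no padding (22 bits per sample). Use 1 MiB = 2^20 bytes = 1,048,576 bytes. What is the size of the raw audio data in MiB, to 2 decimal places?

Duration = 44 minutes 56 seconds = 2,696 s.
Bits = 144,000 × 2,696 × 22 × 1 = 8,540,928,000 bits = 1,067,616,000 bytes.
1,067,616,000 / 1,048,576 = 1018.16 MiB.

1018.16 MiB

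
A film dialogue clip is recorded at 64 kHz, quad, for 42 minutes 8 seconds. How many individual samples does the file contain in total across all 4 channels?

42 minutes 8 seconds = 2,528 s.
64,000 × 2,528 s × 4 ch = 647,168,000 samples.

647,168,000 samples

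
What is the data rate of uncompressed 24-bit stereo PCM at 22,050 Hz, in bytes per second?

Bit rate = 22,050 × 24 × 2 = 1,058,400 bits/s.
1,058,400 / 8 = 132,300 bytes/s.

132,300 bytes/s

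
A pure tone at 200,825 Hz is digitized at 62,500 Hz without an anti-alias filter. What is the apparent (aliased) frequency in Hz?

13,325 Hz

Nyquist = 62,500/2 = 31,250 Hz; 200,825 Hz exceeds it.
Alias = |200,825 − 3×62,500| = |200,825 − 187,500| = 13,325 Hz.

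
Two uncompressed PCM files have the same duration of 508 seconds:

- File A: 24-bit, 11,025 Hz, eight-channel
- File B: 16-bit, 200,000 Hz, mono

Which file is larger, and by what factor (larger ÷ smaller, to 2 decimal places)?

File A: 11,025 × 3 × 8 = 264,600 bytes/s.
File B: 200,000 × 2 × 1 = 400,000 bytes/s.
File B is larger; ratio = 203,200,000 / 134,416,800 = 1.51.

File B, by a factor of 1.51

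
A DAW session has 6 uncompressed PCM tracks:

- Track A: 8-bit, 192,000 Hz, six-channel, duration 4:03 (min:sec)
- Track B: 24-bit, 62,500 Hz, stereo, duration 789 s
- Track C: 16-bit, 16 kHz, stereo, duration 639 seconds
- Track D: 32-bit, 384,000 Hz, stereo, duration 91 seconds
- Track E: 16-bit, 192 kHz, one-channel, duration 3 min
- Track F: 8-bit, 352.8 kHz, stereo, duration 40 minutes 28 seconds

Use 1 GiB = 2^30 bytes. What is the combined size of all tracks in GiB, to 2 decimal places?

Track A: 4:03 (min:sec) = 243 s; 192,000 × 243 × 1 × 6 = 279,936,000 bytes.
Track B: 62,500 × 789 × 3 × 2 = 295,875,000 bytes.
Track C: 16,000 × 639 × 2 × 2 = 40,896,000 bytes.
Track D: 384,000 × 91 × 4 × 2 = 279,552,000 bytes.
Track E: 3 min = 180 s; 192,000 × 180 × 2 × 1 = 69,120,000 bytes.
Track F: 40 minutes 28 seconds = 2,428 s; 352,800 × 2,428 × 1 × 2 = 1,713,196,800 bytes.
Total = 2,678,575,800 bytes = 2.49 GiB.

2.49 GiB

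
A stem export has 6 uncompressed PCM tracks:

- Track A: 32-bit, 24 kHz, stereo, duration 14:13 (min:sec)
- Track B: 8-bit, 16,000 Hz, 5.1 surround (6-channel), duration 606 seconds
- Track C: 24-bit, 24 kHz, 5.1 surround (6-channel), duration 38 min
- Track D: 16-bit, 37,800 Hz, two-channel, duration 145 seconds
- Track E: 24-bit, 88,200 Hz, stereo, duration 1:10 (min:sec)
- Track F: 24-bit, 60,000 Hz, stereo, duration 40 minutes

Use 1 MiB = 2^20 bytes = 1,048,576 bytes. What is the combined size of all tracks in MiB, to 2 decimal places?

2031.21 MiB

Track A: 14:13 (min:sec) = 853 s; 24,000 × 853 × 4 × 2 = 163,776,000 bytes.
Track B: 16,000 × 606 × 1 × 6 = 58,176,000 bytes.
Track C: 38 min = 2,280 s; 24,000 × 2,280 × 3 × 6 = 984,960,000 bytes.
Track D: 37,800 × 145 × 2 × 2 = 21,924,000 bytes.
Track E: 1:10 (min:sec) = 70 s; 88,200 × 70 × 3 × 2 = 37,044,000 bytes.
Track F: 40 minutes = 2,400 s; 60,000 × 2,400 × 3 × 2 = 864,000,000 bytes.
Total = 2,129,880,000 bytes = 2031.21 MiB.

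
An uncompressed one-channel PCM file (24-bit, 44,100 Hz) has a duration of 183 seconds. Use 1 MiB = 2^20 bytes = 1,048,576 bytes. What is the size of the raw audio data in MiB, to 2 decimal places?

Bytes = 44,100 samples/s × 183 s × 3 bytes/sample × 1 ch = 24,210,900 bytes.
24,210,900 / 1,048,576 = 23.09 MiB.

23.09 MiB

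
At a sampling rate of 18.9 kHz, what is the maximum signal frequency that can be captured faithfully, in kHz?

Nyquist frequency = sample rate / 2 = 18,900 / 2 = 9.45 kHz.

9.45 kHz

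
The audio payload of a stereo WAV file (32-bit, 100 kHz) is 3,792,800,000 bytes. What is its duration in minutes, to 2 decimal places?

79.02 minutes

Byte rate = 100,000 × 4 × 2 = 800,000 bytes/s.
Duration = 3,792,800,000 / 800,000 = 4,741 s.
4,741 s / 60 = 79.02 minutes.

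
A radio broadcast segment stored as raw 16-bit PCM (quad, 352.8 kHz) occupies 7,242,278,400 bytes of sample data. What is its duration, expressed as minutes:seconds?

42:46

Byte rate = 352,800 × 2 × 4 = 2,822,400 bytes/s.
Duration = 7,242,278,400 / 2,822,400 = 2,566 s.
2,566 s = 42:46.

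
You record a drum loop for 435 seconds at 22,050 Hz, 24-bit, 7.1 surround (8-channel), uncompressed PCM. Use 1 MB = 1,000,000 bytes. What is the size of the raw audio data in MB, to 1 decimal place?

Bytes = 22,050 samples/s × 435 s × 3 bytes/sample × 8 ch = 230,202,000 bytes.
230,202,000 / 1,000,000 = 230.2 MB.

230.2 MB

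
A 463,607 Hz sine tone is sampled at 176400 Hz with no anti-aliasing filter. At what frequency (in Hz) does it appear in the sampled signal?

Nyquist = 176,400/2 = 88,200 Hz; 463,607 Hz exceeds it.
Alias = |463,607 − 3×176,400| = |463,607 − 529,200| = 65,593 Hz.

65,593 Hz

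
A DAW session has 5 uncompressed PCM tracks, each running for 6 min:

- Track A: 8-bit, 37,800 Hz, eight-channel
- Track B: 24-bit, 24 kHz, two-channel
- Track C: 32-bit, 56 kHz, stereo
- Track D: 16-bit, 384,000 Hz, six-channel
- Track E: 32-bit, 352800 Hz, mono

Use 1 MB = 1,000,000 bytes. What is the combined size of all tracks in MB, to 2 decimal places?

6 min = 360 s.
Track A: 37,800 × 360 × 1 × 8 = 108,864,000 bytes.
Track B: 24,000 × 360 × 3 × 2 = 51,840,000 bytes.
Track C: 56,000 × 360 × 4 × 2 = 161,280,000 bytes.
Track D: 384,000 × 360 × 2 × 6 = 1,658,880,000 bytes.
Track E: 352,800 × 360 × 4 × 1 = 508,032,000 bytes.
Total = 2,488,896,000 bytes = 2488.90 MB.

2488.90 MB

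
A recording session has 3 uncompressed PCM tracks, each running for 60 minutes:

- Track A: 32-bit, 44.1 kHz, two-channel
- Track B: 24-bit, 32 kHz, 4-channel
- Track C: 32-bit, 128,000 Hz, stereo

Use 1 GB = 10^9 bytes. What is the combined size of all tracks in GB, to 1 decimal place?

60 minutes = 3,600 s.
Track A: 44,100 × 3,600 × 4 × 2 = 1,270,080,000 bytes.
Track B: 32,000 × 3,600 × 3 × 4 = 1,382,400,000 bytes.
Track C: 128,000 × 3,600 × 4 × 2 = 3,686,400,000 bytes.
Total = 6,338,880,000 bytes = 6.3 GB.

6.3 GB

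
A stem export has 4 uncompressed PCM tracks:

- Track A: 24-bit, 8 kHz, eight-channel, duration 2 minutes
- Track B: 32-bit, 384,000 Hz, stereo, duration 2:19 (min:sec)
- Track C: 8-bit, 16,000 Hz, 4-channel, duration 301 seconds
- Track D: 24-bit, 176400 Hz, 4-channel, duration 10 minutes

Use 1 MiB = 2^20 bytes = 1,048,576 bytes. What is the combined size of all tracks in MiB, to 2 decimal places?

1658.81 MiB

Track A: 2 minutes = 120 s; 8,000 × 120 × 3 × 8 = 23,040,000 bytes.
Track B: 2:19 (min:sec) = 139 s; 384,000 × 139 × 4 × 2 = 427,008,000 bytes.
Track C: 16,000 × 301 × 1 × 4 = 19,264,000 bytes.
Track D: 10 minutes = 600 s; 176,400 × 600 × 3 × 4 = 1,270,080,000 bytes.
Total = 1,739,392,000 bytes = 1658.81 MiB.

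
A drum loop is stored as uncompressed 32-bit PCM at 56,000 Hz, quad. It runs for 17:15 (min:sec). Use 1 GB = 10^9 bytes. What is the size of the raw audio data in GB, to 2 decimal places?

0.93 GB

Duration = 17:15 (min:sec) = 1,035 s.
Bytes = 56,000 samples/s × 1,035 s × 4 bytes/sample × 4 ch = 927,360,000 bytes.
927,360,000 / 1,000,000,000 = 0.93 GB.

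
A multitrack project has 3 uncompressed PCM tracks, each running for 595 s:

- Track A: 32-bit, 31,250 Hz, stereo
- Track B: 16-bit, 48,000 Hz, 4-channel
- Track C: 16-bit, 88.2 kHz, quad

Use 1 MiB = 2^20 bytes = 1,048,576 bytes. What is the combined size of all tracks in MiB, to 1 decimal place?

Track A: 31,250 × 595 × 4 × 2 = 148,750,000 bytes.
Track B: 48,000 × 595 × 2 × 4 = 228,480,000 bytes.
Track C: 88,200 × 595 × 2 × 4 = 419,832,000 bytes.
Total = 797,062,000 bytes = 760.1 MiB.

760.1 MiB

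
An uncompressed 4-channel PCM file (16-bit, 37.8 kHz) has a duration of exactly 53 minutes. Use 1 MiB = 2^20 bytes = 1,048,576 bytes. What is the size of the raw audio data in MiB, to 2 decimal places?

Duration = exactly 53 minutes = 3,180 s.
Bytes = 37,800 samples/s × 3,180 s × 2 bytes/sample × 4 ch = 961,632,000 bytes.
961,632,000 / 1,048,576 = 917.08 MiB.

917.08 MiB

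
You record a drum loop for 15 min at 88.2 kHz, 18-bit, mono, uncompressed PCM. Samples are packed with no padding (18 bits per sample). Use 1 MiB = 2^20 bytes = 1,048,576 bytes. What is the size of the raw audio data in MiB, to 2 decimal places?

170.33 MiB

Duration = 15 min = 900 s.
Bits = 88,200 × 900 × 18 × 1 = 1,428,840,000 bits = 178,605,000 bytes.
178,605,000 / 1,048,576 = 170.33 MiB.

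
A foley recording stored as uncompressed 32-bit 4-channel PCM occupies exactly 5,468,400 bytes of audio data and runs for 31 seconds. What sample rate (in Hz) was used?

11,025 Hz

Bytes = sample_rate × seconds × bytes_per_sample × channels.
sample_rate = 5,468,400 / (31 × 4 × 4) = 5,468,400 / 496 = 11,025 Hz.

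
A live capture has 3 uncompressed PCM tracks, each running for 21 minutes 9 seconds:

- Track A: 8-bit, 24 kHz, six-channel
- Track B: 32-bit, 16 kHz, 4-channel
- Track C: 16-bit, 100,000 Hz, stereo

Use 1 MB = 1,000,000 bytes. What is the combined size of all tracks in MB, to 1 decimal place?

1015.2 MB

21 minutes 9 seconds = 1,269 s.
Track A: 24,000 × 1,269 × 1 × 6 = 182,736,000 bytes.
Track B: 16,000 × 1,269 × 4 × 4 = 324,864,000 bytes.
Track C: 100,000 × 1,269 × 2 × 2 = 507,600,000 bytes.
Total = 1,015,200,000 bytes = 1015.2 MB.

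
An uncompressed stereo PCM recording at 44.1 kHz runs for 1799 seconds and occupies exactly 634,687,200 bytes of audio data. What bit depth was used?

32 bits

Bytes per sample = 634,687,200 / (44,100 × 1,799 × 2) = 634,687,200 / 158,671,800 = 4.
Bit depth = 4 × 8 = 32 bits.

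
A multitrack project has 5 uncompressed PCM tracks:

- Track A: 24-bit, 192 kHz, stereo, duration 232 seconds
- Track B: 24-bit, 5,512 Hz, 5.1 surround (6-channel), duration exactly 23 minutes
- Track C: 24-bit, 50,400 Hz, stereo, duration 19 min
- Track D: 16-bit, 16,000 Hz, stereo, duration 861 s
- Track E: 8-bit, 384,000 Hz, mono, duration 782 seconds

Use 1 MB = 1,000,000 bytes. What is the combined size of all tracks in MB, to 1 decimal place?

1104.3 MB

Track A: 192,000 × 232 × 3 × 2 = 267,264,000 bytes.
Track B: exactly 23 minutes = 1,380 s; 5,512 × 1,380 × 3 × 6 = 136,918,080 bytes.
Track C: 19 min = 1,140 s; 50,400 × 1,140 × 3 × 2 = 344,736,000 bytes.
Track D: 16,000 × 861 × 2 × 2 = 55,104,000 bytes.
Track E: 384,000 × 782 × 1 × 1 = 300,288,000 bytes.
Total = 1,104,310,080 bytes = 1104.3 MB.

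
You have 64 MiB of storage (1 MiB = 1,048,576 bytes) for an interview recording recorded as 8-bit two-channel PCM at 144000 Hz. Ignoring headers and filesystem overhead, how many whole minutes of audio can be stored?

3 minutes

Uncompressed byte rate = 144,000 × 1 × 2 = 288,000 bytes/s.
Capacity = 64 × 1,048,576 = 67,108,864 bytes.
67,108,864 / 288,000 ≈ 233.02 s → 3 minutes.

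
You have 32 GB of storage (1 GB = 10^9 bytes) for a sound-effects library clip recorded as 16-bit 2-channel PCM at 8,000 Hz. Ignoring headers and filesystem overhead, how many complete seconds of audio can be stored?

1,000,000 seconds

Uncompressed byte rate = 8,000 × 2 × 2 = 32,000 bytes/s.
Capacity = 32 × 1,000,000,000 = 32,000,000,000 bytes.
32,000,000,000 / 32,000 ≈ 1000000 s → 1,000,000 seconds.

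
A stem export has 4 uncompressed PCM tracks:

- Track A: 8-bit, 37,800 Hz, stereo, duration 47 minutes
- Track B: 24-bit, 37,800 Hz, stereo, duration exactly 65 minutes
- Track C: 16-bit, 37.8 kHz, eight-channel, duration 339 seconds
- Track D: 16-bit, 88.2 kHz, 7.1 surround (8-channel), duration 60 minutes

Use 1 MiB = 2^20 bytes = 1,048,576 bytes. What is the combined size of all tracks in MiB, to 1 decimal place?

Track A: 47 minutes = 2,820 s; 37,800 × 2,820 × 1 × 2 = 213,192,000 bytes.
Track B: exactly 65 minutes = 3,900 s; 37,800 × 3,900 × 3 × 2 = 884,520,000 bytes.
Track C: 37,800 × 339 × 2 × 8 = 205,027,200 bytes.
Track D: 60 minutes = 3,600 s; 88,200 × 3,600 × 2 × 8 = 5,080,320,000 bytes.
Total = 6,383,059,200 bytes = 6087.4 MiB.

6087.4 MiB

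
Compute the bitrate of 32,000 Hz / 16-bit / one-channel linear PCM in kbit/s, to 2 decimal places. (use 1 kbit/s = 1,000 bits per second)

Bit rate = 32,000 × 16 × 1 = 512,000 bits/s.
= 512.00 kbit/s.

512.00 kbit/s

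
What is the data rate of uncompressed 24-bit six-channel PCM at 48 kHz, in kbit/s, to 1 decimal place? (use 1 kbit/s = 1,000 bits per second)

Bit rate = 48,000 × 24 × 6 = 6,912,000 bits/s.
= 6912.0 kbit/s.

6912.0 kbit/s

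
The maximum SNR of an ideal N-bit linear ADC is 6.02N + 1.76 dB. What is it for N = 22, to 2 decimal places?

134.20 dB

6.02 × 22 + 1.76 = 134.20 dB.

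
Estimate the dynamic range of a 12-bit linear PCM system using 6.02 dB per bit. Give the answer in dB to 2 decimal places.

72.24 dB

12 × 6.02 = 72.24 dB.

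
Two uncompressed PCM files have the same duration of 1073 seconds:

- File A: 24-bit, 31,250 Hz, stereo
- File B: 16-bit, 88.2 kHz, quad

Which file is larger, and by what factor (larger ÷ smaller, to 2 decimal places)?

File A: 31,250 × 3 × 2 = 187,500 bytes/s.
File B: 88,200 × 2 × 4 = 705,600 bytes/s.
File B is larger; ratio = 757,108,800 / 201,187,500 = 3.76.

File B, by a factor of 3.76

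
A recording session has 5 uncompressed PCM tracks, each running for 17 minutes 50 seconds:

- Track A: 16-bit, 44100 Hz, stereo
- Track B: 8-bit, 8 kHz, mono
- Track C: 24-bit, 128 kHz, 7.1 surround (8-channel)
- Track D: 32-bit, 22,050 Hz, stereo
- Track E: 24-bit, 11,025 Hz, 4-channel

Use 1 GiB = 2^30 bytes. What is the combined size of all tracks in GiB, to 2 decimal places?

3.55 GiB

17 minutes 50 seconds = 1,070 s.
Track A: 44,100 × 1,070 × 2 × 2 = 188,748,000 bytes.
Track B: 8,000 × 1,070 × 1 × 1 = 8,560,000 bytes.
Track C: 128,000 × 1,070 × 3 × 8 = 3,287,040,000 bytes.
Track D: 22,050 × 1,070 × 4 × 2 = 188,748,000 bytes.
Track E: 11,025 × 1,070 × 3 × 4 = 141,561,000 bytes.
Total = 3,814,657,000 bytes = 3.55 GiB.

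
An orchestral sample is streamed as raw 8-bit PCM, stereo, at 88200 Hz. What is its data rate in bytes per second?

176,400 bytes/s

Bit rate = 88,200 × 8 × 2 = 1,411,200 bits/s.
1,411,200 / 8 = 176,400 bytes/s.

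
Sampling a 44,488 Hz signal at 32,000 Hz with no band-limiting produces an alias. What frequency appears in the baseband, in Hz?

Nyquist = 32,000/2 = 16,000 Hz; 44,488 Hz exceeds it.
Alias = |44,488 − 1×32,000| = |44,488 − 32,000| = 12,488 Hz.

12,488 Hz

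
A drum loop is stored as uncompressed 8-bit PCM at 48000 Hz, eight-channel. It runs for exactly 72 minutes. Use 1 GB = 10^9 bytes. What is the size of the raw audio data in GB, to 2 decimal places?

1.66 GB

Duration = exactly 72 minutes = 4,320 s.
Bytes = 48,000 samples/s × 4,320 s × 1 bytes/sample × 8 ch = 1,658,880,000 bytes.
1,658,880,000 / 1,000,000,000 = 1.66 GB.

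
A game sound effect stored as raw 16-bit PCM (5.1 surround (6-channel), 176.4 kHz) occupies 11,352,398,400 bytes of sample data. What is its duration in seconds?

5,363 seconds

Byte rate = 176,400 × 2 × 6 = 2,116,800 bytes/s.
Duration = 11,352,398,400 / 2,116,800 = 5,363 s.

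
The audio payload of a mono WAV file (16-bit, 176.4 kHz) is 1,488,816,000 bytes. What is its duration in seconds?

Byte rate = 176,400 × 2 × 1 = 352,800 bytes/s.
Duration = 1,488,816,000 / 352,800 = 4,220 s.

4,220 seconds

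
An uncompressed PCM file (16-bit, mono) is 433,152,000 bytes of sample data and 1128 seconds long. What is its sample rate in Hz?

Bytes = sample_rate × seconds × bytes_per_sample × channels.
sample_rate = 433,152,000 / (1,128 × 2 × 1) = 433,152,000 / 2,256 = 192,000 Hz.

192,000 Hz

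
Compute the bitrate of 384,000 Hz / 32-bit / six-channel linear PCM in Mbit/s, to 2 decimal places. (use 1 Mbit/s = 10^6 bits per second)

Bit rate = 384,000 × 32 × 6 = 73,728,000 bits/s.
= 73.73 Mbit/s.

73.73 Mbit/s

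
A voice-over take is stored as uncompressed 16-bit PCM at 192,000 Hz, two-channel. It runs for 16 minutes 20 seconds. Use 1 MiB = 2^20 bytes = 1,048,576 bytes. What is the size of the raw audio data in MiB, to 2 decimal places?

717.77 MiB

Duration = 16 minutes 20 seconds = 980 s.
Bytes = 192,000 samples/s × 980 s × 2 bytes/sample × 2 ch = 752,640,000 bytes.
752,640,000 / 1,048,576 = 717.77 MiB.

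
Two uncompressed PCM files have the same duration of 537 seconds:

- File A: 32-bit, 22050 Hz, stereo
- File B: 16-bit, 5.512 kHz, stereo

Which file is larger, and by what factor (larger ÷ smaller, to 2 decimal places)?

File A: 22,050 × 4 × 2 = 176,400 bytes/s.
File B: 5,512 × 2 × 2 = 22,048 bytes/s.
File A is larger; ratio = 94,726,800 / 11,839,776 = 8.00.

File A, by a factor of 8.00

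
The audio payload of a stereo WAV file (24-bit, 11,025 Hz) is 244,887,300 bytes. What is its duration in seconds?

Byte rate = 11,025 × 3 × 2 = 66,150 bytes/s.
Duration = 244,887,300 / 66,150 = 3,702 s.

3,702 seconds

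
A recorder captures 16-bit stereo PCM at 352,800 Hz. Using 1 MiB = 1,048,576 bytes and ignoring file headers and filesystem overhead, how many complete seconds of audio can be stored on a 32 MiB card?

23 seconds

Uncompressed byte rate = 352,800 × 2 × 2 = 1,411,200 bytes/s.
Capacity = 32 × 1,048,576 = 33,554,432 bytes.
33,554,432 / 1,411,200 ≈ 23.78 s → 23 seconds.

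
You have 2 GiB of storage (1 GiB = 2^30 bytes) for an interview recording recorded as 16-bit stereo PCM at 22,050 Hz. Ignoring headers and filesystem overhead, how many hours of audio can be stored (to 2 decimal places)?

6.76 hours

Uncompressed byte rate = 22,050 × 2 × 2 = 88,200 bytes/s.
Capacity = 2 × 1,073,741,824 = 2,147,483,648 bytes.
2,147,483,648 / 88,200 ≈ 24347.89 s → 6.76 hours.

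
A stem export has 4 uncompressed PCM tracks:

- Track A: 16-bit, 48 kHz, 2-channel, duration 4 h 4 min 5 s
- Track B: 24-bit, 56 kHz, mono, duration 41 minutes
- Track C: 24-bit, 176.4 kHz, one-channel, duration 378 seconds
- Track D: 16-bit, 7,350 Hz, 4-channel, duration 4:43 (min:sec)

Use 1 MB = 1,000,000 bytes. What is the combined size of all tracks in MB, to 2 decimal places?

Track A: 4 h 4 min 5 s = 14,645 s; 48,000 × 14,645 × 2 × 2 = 2,811,840,000 bytes.
Track B: 41 minutes = 2,460 s; 56,000 × 2,460 × 3 × 1 = 413,280,000 bytes.
Track C: 176,400 × 378 × 3 × 1 = 200,037,600 bytes.
Track D: 4:43 (min:sec) = 283 s; 7,350 × 283 × 2 × 4 = 16,640,400 bytes.
Total = 3,441,798,000 bytes = 3441.80 MB.

3441.80 MB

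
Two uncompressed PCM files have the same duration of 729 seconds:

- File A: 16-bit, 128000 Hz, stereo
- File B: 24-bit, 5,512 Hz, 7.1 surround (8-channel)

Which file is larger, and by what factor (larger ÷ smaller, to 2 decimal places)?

File A: 128,000 × 2 × 2 = 512,000 bytes/s.
File B: 5,512 × 3 × 8 = 132,288 bytes/s.
File A is larger; ratio = 373,248,000 / 96,437,952 = 3.87.

File A, by a factor of 3.87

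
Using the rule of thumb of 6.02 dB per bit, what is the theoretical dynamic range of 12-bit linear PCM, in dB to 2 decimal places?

72.24 dB

12 × 6.02 = 72.24 dB.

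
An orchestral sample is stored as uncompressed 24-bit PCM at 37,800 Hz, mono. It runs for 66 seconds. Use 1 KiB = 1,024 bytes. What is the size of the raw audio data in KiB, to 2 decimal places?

Bytes = 37,800 samples/s × 66 s × 3 bytes/sample × 1 ch = 7,484,400 bytes.
7,484,400 / 1,024 = 7308.98 KiB.

7308.98 KiB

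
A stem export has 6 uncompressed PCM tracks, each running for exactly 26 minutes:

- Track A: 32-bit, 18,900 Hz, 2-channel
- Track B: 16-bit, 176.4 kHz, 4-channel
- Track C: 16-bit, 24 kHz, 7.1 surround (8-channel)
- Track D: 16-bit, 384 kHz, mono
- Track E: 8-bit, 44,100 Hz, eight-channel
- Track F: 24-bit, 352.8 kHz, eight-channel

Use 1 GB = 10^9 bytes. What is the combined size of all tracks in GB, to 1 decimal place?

18.0 GB

exactly 26 minutes = 1,560 s.
Track A: 18,900 × 1,560 × 4 × 2 = 235,872,000 bytes.
Track B: 176,400 × 1,560 × 2 × 4 = 2,201,472,000 bytes.
Track C: 24,000 × 1,560 × 2 × 8 = 599,040,000 bytes.
Track D: 384,000 × 1,560 × 2 × 1 = 1,198,080,000 bytes.
Track E: 44,100 × 1,560 × 1 × 8 = 550,368,000 bytes.
Track F: 352,800 × 1,560 × 3 × 8 = 13,208,832,000 bytes.
Total = 17,993,664,000 bytes = 18.0 GB.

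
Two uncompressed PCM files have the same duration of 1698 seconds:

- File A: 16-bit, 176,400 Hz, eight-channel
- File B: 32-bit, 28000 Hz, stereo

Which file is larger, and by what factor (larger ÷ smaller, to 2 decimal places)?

File A: 176,400 × 2 × 8 = 2,822,400 bytes/s.
File B: 28,000 × 4 × 2 = 224,000 bytes/s.
File A is larger; ratio = 4,792,435,200 / 380,352,000 = 12.60.

File A, by a factor of 12.60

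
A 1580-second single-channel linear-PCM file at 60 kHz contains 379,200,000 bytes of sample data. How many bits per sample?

Bytes per sample = 379,200,000 / (60,000 × 1,580 × 1) = 379,200,000 / 94,800,000 = 4.
Bit depth = 4 × 8 = 32 bits.

32 bits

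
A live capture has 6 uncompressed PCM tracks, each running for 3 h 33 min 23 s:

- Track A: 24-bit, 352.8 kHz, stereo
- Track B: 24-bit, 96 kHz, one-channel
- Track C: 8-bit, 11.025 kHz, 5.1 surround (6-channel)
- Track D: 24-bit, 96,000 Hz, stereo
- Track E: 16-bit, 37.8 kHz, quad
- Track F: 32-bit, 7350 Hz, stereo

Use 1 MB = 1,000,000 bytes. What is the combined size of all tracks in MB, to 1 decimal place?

3 h 33 min 23 s = 12,803 s.
Track A: 352,800 × 12,803 × 3 × 2 = 27,101,390,400 bytes.
Track B: 96,000 × 12,803 × 3 × 1 = 3,687,264,000 bytes.
Track C: 11,025 × 12,803 × 1 × 6 = 846,918,450 bytes.
Track D: 96,000 × 12,803 × 3 × 2 = 7,374,528,000 bytes.
Track E: 37,800 × 12,803 × 2 × 4 = 3,871,627,200 bytes.
Track F: 7,350 × 12,803 × 4 × 2 = 752,816,400 bytes.
Total = 43,634,544,450 bytes = 43634.5 MB.

43634.5 MB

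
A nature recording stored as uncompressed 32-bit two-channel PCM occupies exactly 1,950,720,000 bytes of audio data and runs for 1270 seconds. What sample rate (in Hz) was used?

192,000 Hz

Bytes = sample_rate × seconds × bytes_per_sample × channels.
sample_rate = 1,950,720,000 / (1,270 × 4 × 2) = 1,950,720,000 / 10,160 = 192,000 Hz.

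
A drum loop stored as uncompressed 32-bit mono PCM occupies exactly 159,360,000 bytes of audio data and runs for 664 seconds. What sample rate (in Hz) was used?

Bytes = sample_rate × seconds × bytes_per_sample × channels.
sample_rate = 159,360,000 / (664 × 4 × 1) = 159,360,000 / 2,656 = 60,000 Hz.

60,000 Hz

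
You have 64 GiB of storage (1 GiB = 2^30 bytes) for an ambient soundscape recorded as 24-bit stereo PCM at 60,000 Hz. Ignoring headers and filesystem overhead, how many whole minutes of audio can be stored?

Uncompressed byte rate = 60,000 × 3 × 2 = 360,000 bytes/s.
Capacity = 64 × 1,073,741,824 = 68,719,476,736 bytes.
68,719,476,736 / 360,000 ≈ 190887.44 s → 3,181 minutes.

3,181 minutes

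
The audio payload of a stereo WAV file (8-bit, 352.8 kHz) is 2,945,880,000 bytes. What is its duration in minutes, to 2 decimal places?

Byte rate = 352,800 × 1 × 2 = 705,600 bytes/s.
Duration = 2,945,880,000 / 705,600 = 4,175 s.
4,175 s / 60 = 69.58 minutes.

69.58 minutes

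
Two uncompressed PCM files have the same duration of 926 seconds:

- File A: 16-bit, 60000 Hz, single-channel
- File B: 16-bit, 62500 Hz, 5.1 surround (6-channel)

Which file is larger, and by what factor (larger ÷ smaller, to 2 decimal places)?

File A: 60,000 × 2 × 1 = 120,000 bytes/s.
File B: 62,500 × 2 × 6 = 750,000 bytes/s.
File B is larger; ratio = 694,500,000 / 111,120,000 = 6.25.

File B, by a factor of 6.25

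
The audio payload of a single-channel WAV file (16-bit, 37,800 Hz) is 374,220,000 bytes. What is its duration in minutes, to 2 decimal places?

Byte rate = 37,800 × 2 × 1 = 75,600 bytes/s.
Duration = 374,220,000 / 75,600 = 4,950 s.
4,950 s / 60 = 82.50 minutes.

82.50 minutes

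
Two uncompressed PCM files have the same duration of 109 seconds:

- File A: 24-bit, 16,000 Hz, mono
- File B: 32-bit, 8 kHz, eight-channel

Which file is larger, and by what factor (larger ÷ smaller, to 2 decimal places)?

File B, by a factor of 5.33

File A: 16,000 × 3 × 1 = 48,000 bytes/s.
File B: 8,000 × 4 × 8 = 256,000 bytes/s.
File B is larger; ratio = 27,904,000 / 5,232,000 = 5.33.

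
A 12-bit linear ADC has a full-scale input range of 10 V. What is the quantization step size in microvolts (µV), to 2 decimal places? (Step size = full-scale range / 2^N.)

10 V / 2^12 = 10 / 4,096 V = 2441.41 µV.

2441.41 µV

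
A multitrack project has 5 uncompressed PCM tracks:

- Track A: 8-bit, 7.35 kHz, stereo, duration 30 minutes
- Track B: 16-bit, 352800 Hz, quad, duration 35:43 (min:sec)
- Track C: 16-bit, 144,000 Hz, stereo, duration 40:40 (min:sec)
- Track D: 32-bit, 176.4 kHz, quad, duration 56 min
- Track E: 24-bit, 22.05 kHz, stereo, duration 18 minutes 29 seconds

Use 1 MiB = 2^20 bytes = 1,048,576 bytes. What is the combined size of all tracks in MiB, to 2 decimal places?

16317.64 MiB

Track A: 30 minutes = 1,800 s; 7,350 × 1,800 × 1 × 2 = 26,460,000 bytes.
Track B: 35:43 (min:sec) = 2,143 s; 352,800 × 2,143 × 2 × 4 = 6,048,403,200 bytes.
Track C: 40:40 (min:sec) = 2,440 s; 144,000 × 2,440 × 2 × 2 = 1,405,440,000 bytes.
Track D: 56 min = 3,360 s; 176,400 × 3,360 × 4 × 4 = 9,483,264,000 bytes.
Track E: 18 minutes 29 seconds = 1,109 s; 22,050 × 1,109 × 3 × 2 = 146,720,700 bytes.
Total = 17,110,287,900 bytes = 16317.64 MiB.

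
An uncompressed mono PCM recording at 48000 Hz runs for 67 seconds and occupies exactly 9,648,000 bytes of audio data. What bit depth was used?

24 bits

Bytes per sample = 9,648,000 / (48,000 × 67 × 1) = 9,648,000 / 3,216,000 = 3.
Bit depth = 3 × 8 = 24 bits.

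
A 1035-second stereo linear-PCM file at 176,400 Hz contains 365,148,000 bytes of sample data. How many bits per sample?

8 bits

Bytes per sample = 365,148,000 / (176,400 × 1,035 × 2) = 365,148,000 / 365,148,000 = 1.
Bit depth = 1 × 8 = 8 bits.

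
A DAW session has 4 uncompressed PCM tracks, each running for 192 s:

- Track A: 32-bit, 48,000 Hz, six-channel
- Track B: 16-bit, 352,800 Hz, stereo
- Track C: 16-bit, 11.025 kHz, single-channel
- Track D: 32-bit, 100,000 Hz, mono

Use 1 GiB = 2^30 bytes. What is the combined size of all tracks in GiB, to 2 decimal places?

Track A: 48,000 × 192 × 4 × 6 = 221,184,000 bytes.
Track B: 352,800 × 192 × 2 × 2 = 270,950,400 bytes.
Track C: 11,025 × 192 × 2 × 1 = 4,233,600 bytes.
Track D: 100,000 × 192 × 4 × 1 = 76,800,000 bytes.
Total = 573,168,000 bytes = 0.53 GiB.

0.53 GiB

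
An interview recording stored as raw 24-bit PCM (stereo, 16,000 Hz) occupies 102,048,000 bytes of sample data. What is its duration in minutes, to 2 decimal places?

17.72 minutes

Byte rate = 16,000 × 3 × 2 = 96,000 bytes/s.
Duration = 102,048,000 / 96,000 = 1,063 s.
1,063 s / 60 = 17.72 minutes.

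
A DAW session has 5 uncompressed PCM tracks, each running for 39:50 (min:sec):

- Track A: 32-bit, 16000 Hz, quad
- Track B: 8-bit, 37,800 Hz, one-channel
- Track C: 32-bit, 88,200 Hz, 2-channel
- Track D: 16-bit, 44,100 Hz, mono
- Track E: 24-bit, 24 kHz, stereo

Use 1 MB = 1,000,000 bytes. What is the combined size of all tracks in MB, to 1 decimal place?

2943.5 MB

39:50 (min:sec) = 2,390 s.
Track A: 16,000 × 2,390 × 4 × 4 = 611,840,000 bytes.
Track B: 37,800 × 2,390 × 1 × 1 = 90,342,000 bytes.
Track C: 88,200 × 2,390 × 4 × 2 = 1,686,384,000 bytes.
Track D: 44,100 × 2,390 × 2 × 1 = 210,798,000 bytes.
Track E: 24,000 × 2,390 × 3 × 2 = 344,160,000 bytes.
Total = 2,943,524,000 bytes = 2943.5 MB.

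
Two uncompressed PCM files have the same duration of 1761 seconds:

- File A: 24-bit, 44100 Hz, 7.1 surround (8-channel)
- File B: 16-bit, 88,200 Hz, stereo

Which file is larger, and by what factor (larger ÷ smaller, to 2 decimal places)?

File A, by a factor of 3.00

File A: 44,100 × 3 × 8 = 1,058,400 bytes/s.
File B: 88,200 × 2 × 2 = 352,800 bytes/s.
File A is larger; ratio = 1,863,842,400 / 621,280,800 = 3.00.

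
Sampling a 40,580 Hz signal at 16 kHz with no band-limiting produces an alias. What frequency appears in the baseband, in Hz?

Nyquist = 16,000/2 = 8,000 Hz; 40,580 Hz exceeds it.
Alias = |40,580 − 3×16,000| = |40,580 − 48,000| = 7,420 Hz.

7,420 Hz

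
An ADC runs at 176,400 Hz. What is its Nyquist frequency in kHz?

88.2 kHz

Nyquist frequency = sample rate / 2 = 176,400 / 2 = 88.2 kHz.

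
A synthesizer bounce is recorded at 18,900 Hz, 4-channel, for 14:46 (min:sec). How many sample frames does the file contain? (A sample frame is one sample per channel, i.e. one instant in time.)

16,745,400 sample frames

14:46 (min:sec) = 886 s.
18,900 samples/s × 886 s = 16,745,400 frames.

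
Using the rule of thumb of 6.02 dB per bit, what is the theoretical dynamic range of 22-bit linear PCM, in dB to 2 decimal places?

22 × 6.02 = 132.44 dB.

132.44 dB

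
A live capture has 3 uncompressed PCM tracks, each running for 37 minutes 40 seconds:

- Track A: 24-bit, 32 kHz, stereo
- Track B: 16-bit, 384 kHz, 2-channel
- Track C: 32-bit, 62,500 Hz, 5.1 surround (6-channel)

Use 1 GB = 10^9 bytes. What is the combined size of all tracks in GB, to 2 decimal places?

7.30 GB

37 minutes 40 seconds = 2,260 s.
Track A: 32,000 × 2,260 × 3 × 2 = 433,920,000 bytes.
Track B: 384,000 × 2,260 × 2 × 2 = 3,471,360,000 bytes.
Track C: 62,500 × 2,260 × 4 × 6 = 3,390,000,000 bytes.
Total = 7,295,280,000 bytes = 7.30 GB.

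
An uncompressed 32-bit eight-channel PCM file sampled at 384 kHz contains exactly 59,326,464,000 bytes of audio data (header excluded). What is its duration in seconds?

Byte rate = 384,000 × 4 × 8 = 12,288,000 bytes/s.
Duration = 59,326,464,000 / 12,288,000 = 4,828 s.

4,828 seconds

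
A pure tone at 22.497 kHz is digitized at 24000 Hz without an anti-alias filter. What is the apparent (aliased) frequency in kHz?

1.503 kHz

Nyquist = 24,000/2 = 12,000 Hz; 22,497 Hz exceeds it.
Alias = |22,497 − 1×24,000| = |22,497 − 24,000| = 1,503 Hz = 1.503 kHz.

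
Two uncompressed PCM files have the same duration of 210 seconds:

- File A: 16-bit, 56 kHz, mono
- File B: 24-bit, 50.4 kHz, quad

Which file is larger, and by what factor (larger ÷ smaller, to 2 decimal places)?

File A: 56,000 × 2 × 1 = 112,000 bytes/s.
File B: 50,400 × 3 × 4 = 604,800 bytes/s.
File B is larger; ratio = 127,008,000 / 23,520,000 = 5.40.

File B, by a factor of 5.40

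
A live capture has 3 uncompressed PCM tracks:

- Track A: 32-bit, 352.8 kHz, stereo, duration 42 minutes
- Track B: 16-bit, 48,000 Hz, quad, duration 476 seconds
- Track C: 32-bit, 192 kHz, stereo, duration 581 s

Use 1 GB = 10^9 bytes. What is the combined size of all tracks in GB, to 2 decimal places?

8.19 GB

Track A: 42 minutes = 2,520 s; 352,800 × 2,520 × 4 × 2 = 7,112,448,000 bytes.
Track B: 48,000 × 476 × 2 × 4 = 182,784,000 bytes.
Track C: 192,000 × 581 × 4 × 2 = 892,416,000 bytes.
Total = 8,187,648,000 bytes = 8.19 GB.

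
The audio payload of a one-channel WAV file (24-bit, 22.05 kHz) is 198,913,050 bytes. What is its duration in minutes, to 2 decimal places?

Byte rate = 22,050 × 3 × 1 = 66,150 bytes/s.
Duration = 198,913,050 / 66,150 = 3,007 s.
3,007 s / 60 = 50.12 minutes.

50.12 minutes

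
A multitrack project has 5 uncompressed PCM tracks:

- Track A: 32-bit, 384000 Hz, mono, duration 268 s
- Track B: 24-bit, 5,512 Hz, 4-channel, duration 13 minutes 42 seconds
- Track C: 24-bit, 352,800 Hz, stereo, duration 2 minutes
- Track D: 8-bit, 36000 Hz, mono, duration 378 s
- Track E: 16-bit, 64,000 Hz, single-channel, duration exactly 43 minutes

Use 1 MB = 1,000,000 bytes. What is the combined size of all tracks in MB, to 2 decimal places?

1063.88 MB

Track A: 384,000 × 268 × 4 × 1 = 411,648,000 bytes.
Track B: 13 minutes 42 seconds = 822 s; 5,512 × 822 × 3 × 4 = 54,370,368 bytes.
Track C: 2 minutes = 120 s; 352,800 × 120 × 3 × 2 = 254,016,000 bytes.
Track D: 36,000 × 378 × 1 × 1 = 13,608,000 bytes.
Track E: exactly 43 minutes = 2,580 s; 64,000 × 2,580 × 2 × 1 = 330,240,000 bytes.
Total = 1,063,882,368 bytes = 1063.88 MB.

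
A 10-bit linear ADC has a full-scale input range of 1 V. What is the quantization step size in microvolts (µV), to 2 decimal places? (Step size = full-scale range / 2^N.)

1 V / 2^10 = 1 / 1,024 V = 976.56 µV.

976.56 µV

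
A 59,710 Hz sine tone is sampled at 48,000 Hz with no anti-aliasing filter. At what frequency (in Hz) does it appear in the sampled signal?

Nyquist = 48,000/2 = 24,000 Hz; 59,710 Hz exceeds it.
Alias = |59,710 − 1×48,000| = |59,710 − 48,000| = 11,710 Hz.

11,710 Hz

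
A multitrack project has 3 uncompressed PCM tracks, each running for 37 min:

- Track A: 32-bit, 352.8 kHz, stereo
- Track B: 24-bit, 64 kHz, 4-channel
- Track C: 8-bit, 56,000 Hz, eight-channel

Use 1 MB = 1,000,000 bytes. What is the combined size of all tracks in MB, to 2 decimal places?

37 min = 2,220 s.
Track A: 352,800 × 2,220 × 4 × 2 = 6,265,728,000 bytes.
Track B: 64,000 × 2,220 × 3 × 4 = 1,704,960,000 bytes.
Track C: 56,000 × 2,220 × 1 × 8 = 994,560,000 bytes.
Total = 8,965,248,000 bytes = 8965.25 MB.

8965.25 MB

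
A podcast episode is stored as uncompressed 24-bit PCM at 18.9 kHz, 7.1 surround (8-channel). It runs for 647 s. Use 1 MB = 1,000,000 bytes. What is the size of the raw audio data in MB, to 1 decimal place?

293.5 MB

Bytes = 18,900 samples/s × 647 s × 3 bytes/sample × 8 ch = 293,479,200 bytes.
293,479,200 / 1,000,000 = 293.5 MB.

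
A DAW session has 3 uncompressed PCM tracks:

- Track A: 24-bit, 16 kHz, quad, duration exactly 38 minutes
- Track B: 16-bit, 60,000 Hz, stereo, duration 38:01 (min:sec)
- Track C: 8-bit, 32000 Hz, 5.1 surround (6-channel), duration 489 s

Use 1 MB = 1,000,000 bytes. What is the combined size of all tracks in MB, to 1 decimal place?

Track A: exactly 38 minutes = 2,280 s; 16,000 × 2,280 × 3 × 4 = 437,760,000 bytes.
Track B: 38:01 (min:sec) = 2,281 s; 60,000 × 2,281 × 2 × 2 = 547,440,000 bytes.
Track C: 32,000 × 489 × 1 × 6 = 93,888,000 bytes.
Total = 1,079,088,000 bytes = 1079.1 MB.

1079.1 MB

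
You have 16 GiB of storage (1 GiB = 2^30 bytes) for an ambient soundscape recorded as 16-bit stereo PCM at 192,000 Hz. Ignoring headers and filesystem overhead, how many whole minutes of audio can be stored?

372 minutes

Uncompressed byte rate = 192,000 × 2 × 2 = 768,000 bytes/s.
Capacity = 16 × 1,073,741,824 = 17,179,869,184 bytes.
17,179,869,184 / 768,000 ≈ 22369.62 s → 372 minutes.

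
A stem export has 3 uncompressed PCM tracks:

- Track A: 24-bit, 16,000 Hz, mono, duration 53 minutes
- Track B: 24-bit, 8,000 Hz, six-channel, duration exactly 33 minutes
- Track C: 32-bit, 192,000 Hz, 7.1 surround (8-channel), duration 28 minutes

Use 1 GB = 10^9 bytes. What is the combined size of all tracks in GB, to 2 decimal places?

Track A: 53 minutes = 3,180 s; 16,000 × 3,180 × 3 × 1 = 152,640,000 bytes.
Track B: exactly 33 minutes = 1,980 s; 8,000 × 1,980 × 3 × 6 = 285,120,000 bytes.
Track C: 28 minutes = 1,680 s; 192,000 × 1,680 × 4 × 8 = 10,321,920,000 bytes.
Total = 10,759,680,000 bytes = 10.76 GB.

10.76 GB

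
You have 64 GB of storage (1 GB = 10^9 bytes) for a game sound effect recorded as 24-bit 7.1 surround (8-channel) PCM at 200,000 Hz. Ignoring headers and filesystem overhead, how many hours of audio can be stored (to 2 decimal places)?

Uncompressed byte rate = 200,000 × 3 × 8 = 4,800,000 bytes/s.
Capacity = 64 × 1,000,000,000 = 64,000,000,000 bytes.
64,000,000,000 / 4,800,000 ≈ 13333.33 s → 3.70 hours.

3.70 hours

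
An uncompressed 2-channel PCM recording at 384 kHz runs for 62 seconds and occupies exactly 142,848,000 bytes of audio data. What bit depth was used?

24 bits

Bytes per sample = 142,848,000 / (384,000 × 62 × 2) = 142,848,000 / 47,616,000 = 3.
Bit depth = 3 × 8 = 24 bits.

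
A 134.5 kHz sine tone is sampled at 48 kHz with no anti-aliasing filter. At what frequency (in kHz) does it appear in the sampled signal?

Nyquist = 48,000/2 = 24,000 Hz; 134,500 Hz exceeds it.
Alias = |134,500 − 3×48,000| = |134,500 − 144,000| = 9,500 Hz = 9.5 kHz.

9.5 kHz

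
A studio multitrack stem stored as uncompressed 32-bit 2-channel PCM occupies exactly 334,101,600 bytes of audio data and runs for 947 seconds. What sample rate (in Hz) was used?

44,100 Hz

Bytes = sample_rate × seconds × bytes_per_sample × channels.
sample_rate = 334,101,600 / (947 × 4 × 2) = 334,101,600 / 7,576 = 44,100 Hz.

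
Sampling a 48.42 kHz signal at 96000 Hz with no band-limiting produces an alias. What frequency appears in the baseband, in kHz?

Nyquist = 96,000/2 = 48,000 Hz; 48,420 Hz exceeds it.
Alias = |48,420 − 1×96,000| = |48,420 − 96,000| = 47,580 Hz = 47.58 kHz.

47.58 kHz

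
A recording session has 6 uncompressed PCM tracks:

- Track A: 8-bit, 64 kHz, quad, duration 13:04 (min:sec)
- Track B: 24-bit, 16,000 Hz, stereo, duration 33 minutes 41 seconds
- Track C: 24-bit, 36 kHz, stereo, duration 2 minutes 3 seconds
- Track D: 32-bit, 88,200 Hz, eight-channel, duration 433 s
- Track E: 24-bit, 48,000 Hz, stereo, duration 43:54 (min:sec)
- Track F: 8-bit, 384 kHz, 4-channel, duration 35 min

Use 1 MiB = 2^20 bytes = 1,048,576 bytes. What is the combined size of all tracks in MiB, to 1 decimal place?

Track A: 13:04 (min:sec) = 784 s; 64,000 × 784 × 1 × 4 = 200,704,000 bytes.
Track B: 33 minutes 41 seconds = 2,021 s; 16,000 × 2,021 × 3 × 2 = 194,016,000 bytes.
Track C: 2 minutes 3 seconds = 123 s; 36,000 × 123 × 3 × 2 = 26,568,000 bytes.
Track D: 88,200 × 433 × 4 × 8 = 1,222,099,200 bytes.
Track E: 43:54 (min:sec) = 2,634 s; 48,000 × 2,634 × 3 × 2 = 758,592,000 bytes.
Track F: 35 min = 2,100 s; 384,000 × 2,100 × 1 × 4 = 3,225,600,000 bytes.
Total = 5,627,579,200 bytes = 5366.9 MiB.

5366.9 MiB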